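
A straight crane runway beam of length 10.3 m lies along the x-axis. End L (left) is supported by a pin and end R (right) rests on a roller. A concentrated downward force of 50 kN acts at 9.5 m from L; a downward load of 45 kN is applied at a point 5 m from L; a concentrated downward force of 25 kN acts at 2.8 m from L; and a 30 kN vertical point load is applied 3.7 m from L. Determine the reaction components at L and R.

Moments about L: R_y·10.3 − 50·9.5 − 45·5 − 25·2.8 − 30·3.7 = 0 → R_y = 881/10.3 = 85.534 ≈ 85.53 kN.
ΣF_y = 0: L_y + 85.534 − 50 − 45 − 25 − 30 = 0 → L_y = 64.47 kN.
ΣF_x = 0: no horizontal applied forces, so L_x = 0.

L_x = 0, L_y = 64.47 kN, R_y = 85.53 kN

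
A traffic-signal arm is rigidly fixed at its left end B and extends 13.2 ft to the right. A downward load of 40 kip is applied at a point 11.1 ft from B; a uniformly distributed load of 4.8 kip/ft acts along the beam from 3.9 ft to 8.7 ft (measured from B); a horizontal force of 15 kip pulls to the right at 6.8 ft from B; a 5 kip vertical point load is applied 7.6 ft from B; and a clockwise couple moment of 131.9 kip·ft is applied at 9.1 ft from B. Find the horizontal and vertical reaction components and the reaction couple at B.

B_x = -15.00 kip, B_y = 68.04 kip, M_B = 759.1 kip·ft

Resultant of the distributed load: 4.8 × 4.8 = 23.04 kip at 6.3 ft from B.
ΣF_x = 0: B_x + 15 = 0 → B_x = -15.00 kip.
ΣF_y = 0: B_y − 40 − 4.8·4.8 − 5 = 0 → B_y = 68.04 kip.
ΣM about B: M_B − 40·11.1 − (4.8·4.8)·6.3 − 5·7.6 − 131.9 = 0 → M_B = 759.1 kip·ft.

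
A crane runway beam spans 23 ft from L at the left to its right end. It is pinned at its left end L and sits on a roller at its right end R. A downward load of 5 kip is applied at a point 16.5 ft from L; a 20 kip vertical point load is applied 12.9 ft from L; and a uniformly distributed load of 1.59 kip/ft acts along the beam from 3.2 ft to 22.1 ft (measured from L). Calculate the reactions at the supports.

Resultant of the distributed load: 1.59 × 18.9 = 30.051 kip at 12.65 ft from L.
Taking moments about L: R_y·23 − 5·16.5 − 20·12.9 − (1.59·18.9)·12.65 = 0 → R_y = 720.64515/23 = 31.3324 ≈ 31.33 kip.
ΣF_y = 0: L_y + 31.3324 − 5 − 20 − 1.59·18.9 = 0 → L_y = 23.72 kip.
ΣF_x = 0: no horizontal applied forces, so L_x = 0.

L_x = 0, L_y = 23.72 kip, R_y = 31.33 kip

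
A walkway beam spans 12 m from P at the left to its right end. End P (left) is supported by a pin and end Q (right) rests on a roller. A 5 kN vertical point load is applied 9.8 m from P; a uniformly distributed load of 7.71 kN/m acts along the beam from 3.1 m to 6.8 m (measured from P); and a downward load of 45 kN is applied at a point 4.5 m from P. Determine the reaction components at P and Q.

P_x = 0, P_y = 45.80 kN, Q_y = 32.73 kN

Resultant of the distributed load: 7.71 × 3.7 = 28.527 kN at 4.95 m from P.
Taking moments about P: Q_y·12 − 5·9.8 − (7.71·3.7)·4.95 − 45·4.5 = 0 → Q_y = 392.70865/12 = 32.7257 ≈ 32.73 kN.
ΣF_y = 0: P_y + 32.7257 − 5 − 7.71·3.7 − 45 = 0 → P_y = 45.80 kN.
ΣF_x = 0: no horizontal applied forces, so P_x = 0.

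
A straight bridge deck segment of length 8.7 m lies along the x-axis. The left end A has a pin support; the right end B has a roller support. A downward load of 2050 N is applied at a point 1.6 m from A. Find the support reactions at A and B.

Taking moments about A: B_y·8.7 − 2050·1.6 = 0 → B_y = 3280/8.7 = 377.011 ≈ 377.0 N.
ΣF_y = 0: A_y + 377.011 − 2050 = 0 → A_y = 1673 N.
ΣF_x = 0: no horizontal applied forces, so A_x = 0.

A_x = 0, A_y = 1673 N, B_y = 377.0 N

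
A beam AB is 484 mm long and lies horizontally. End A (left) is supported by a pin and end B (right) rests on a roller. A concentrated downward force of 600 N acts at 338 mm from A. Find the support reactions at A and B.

A_x = 0, A_y = 181.0 N, B_y = 419.0 N

Moments about A: B_y·484 − 600·338 = 0 → B_y = 202800/484 = 419.008 ≈ 419.0 N.
ΣF_y = 0: A_y + 419.008 − 600 = 0 → A_y = 181.0 N.
ΣF_x = 0: no horizontal applied forces, so A_x = 0.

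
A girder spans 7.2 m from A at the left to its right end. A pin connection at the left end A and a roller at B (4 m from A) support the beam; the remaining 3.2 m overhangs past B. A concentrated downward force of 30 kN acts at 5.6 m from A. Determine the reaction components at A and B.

Taking moments about A: B_y·4 − 30·5.6 = 0 → B_y = 168/4 = 42.00 kN.
ΣF_y = 0: A_y + 42 − 30 = 0 → A_y = -12.00 kN.
ΣF_x = 0: no horizontal applied forces, so A_x = 0.

A_x = 0, A_y = -12.00 kN, B_y = 42.00 kN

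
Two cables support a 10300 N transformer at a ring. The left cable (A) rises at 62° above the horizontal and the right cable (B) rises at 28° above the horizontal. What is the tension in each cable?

T_A = 9094 N, T_B = 4836 N

ΣF_x = 0: −T_A·cos62° + T_B·cos28° = 0 → T_B = 0.531709·T_A.
ΣF_y = 0: T_A·sin62° + T_B·sin28° = 10300.
Substitute: T_A·(0.882948 + 0.531709·0.469472) = 10300 → T_A = 9094.36 ≈ 9094 N.
Then T_B = 0.531709 × 9094.36 = 4836 N.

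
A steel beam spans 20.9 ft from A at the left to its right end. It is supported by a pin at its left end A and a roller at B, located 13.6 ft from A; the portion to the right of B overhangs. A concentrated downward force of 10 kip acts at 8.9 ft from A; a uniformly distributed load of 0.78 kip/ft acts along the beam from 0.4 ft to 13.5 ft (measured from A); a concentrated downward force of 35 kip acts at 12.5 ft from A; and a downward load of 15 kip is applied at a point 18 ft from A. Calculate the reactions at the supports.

Resultant of the distributed load: 0.78 × 13.1 = 10.218 kip at 6.95 ft from A.
Taking moments about A: B_y·13.6 − 10·8.9 − (0.78·13.1)·6.95 − 35·12.5 − 15·18 = 0 → B_y = 867.5151/13.6 = 63.7879 ≈ 63.79 kip.
ΣF_y = 0: A_y + 63.7879 − 10 − 0.78·13.1 − 35 − 15 = 0 → A_y = 6.430 kip.
ΣF_x = 0: no horizontal applied forces, so A_x = 0.

A_x = 0, A_y = 6.430 kip, B_y = 63.79 kip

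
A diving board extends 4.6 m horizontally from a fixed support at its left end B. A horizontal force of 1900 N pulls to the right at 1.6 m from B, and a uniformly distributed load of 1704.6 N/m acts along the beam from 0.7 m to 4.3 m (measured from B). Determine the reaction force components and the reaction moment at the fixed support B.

B_x = -1900 N, B_y = 6137 N, M_B = 15340 N·m

Resultant of the distributed load: 1704.6 × 3.6 = 6136.56 N at 2.5 m from B.
ΣF_x = 0: B_x + 1900 = 0 → B_x = -1900 N.
ΣF_y = 0: B_y − 1704.6·3.6 = 0 → B_y = 6137 N.
ΣM about B: M_B − (1704.6·3.6)·2.5 = 0 → M_B = 15340 N·m.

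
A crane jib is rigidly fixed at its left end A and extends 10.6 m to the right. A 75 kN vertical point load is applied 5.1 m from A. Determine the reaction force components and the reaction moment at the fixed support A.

ΣF_x = 0: A_x = 0.
ΣF_y = 0: A_y − 75 = 0 → A_y = 75.00 kN.
ΣM about A: M_A − 75·5.1 = 0 → M_A = 382.5 kN·m.

A_x = 0, A_y = 75.00 kN, M_A = 382.5 kN·m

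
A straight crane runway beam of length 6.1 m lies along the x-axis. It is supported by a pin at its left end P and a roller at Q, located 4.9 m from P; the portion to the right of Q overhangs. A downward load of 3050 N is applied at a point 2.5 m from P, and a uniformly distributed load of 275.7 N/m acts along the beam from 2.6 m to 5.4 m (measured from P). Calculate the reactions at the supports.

Resultant of the distributed load: 275.7 × 2.8 = 771.96 N at 4 m from P.
ΣM about P: Q_y·4.9 − 3050·2.5 − (275.7·2.8)·4 = 0 → Q_y = 10712.84/4.9 = 2186.29 ≈ 2186 N.
ΣF_y = 0: P_y + 2186.29 − 3050 − 275.7·2.8 = 0 → P_y = 1636 N.
ΣF_x = 0: no horizontal applied forces, so P_x = 0.

P_x = 0, P_y = 1636 N, Q_y = 2186 N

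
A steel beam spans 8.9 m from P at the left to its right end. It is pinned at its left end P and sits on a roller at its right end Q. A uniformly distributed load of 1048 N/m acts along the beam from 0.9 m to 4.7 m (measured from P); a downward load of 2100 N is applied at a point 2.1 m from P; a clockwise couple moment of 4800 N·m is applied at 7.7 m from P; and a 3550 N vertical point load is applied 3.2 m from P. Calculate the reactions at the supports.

Resultant of the distributed load: 1048 × 3.8 = 3982.4 N at 2.8 m from P.
Taking moments about P: Q_y·8.9 − (1048·3.8)·2.8 − 2100·2.1 − 4800 − 3550·3.2 = 0 → Q_y = 31720.72/8.9 = 3564.13 ≈ 3564 N.
ΣF_y = 0: P_y + 3564.13 − 1048·3.8 − 2100 − 3550 = 0 → P_y = 6068 N.
ΣF_x = 0: no horizontal applied forces, so P_x = 0.

P_x = 0, P_y = 6068 N, Q_y = 3564 N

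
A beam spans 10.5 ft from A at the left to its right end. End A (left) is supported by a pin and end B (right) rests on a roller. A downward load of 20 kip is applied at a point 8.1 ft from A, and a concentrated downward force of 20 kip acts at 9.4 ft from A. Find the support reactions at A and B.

A_x = 0, A_y = 6.667 kip, B_y = 33.33 kip

Taking moments about A: B_y·10.5 − 20·8.1 − 20·9.4 = 0 → B_y = 350/10.5 = 33.3333 ≈ 33.33 kip.
ΣF_y = 0: A_y + 33.3333 − 20 − 20 = 0 → A_y = 6.667 kip.
ΣF_x = 0: no horizontal applied forces, so A_x = 0.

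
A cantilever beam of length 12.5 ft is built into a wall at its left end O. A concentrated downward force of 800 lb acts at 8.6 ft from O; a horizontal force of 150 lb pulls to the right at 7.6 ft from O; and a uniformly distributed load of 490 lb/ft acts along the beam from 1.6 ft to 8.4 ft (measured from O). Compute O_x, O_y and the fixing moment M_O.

Resultant of the distributed load: 490 × 6.8 = 3332 lb at 5 ft from O.
ΣF_x = 0: O_x + 150 = 0 → O_x = -150.0 lb.
ΣF_y = 0: O_y − 800 − 490·6.8 = 0 → O_y = 4132 lb.
ΣM about O: M_O − 800·8.6 − (490·6.8)·5 = 0 → M_O = 23540 lb·ft.

O_x = -150.0 lb, O_y = 4132 lb, M_O = 23540 lb·ft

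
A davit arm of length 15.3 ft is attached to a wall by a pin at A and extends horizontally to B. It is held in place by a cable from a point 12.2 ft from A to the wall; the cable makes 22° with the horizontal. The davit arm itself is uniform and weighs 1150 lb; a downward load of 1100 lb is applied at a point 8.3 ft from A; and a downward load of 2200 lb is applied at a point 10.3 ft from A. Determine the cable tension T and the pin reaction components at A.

T = 8881 lb, A_x = 8234 lb, A_y = 1123 lb

ΣM about A: T·sin22°·12.2 − 1150·7.65 − 1100·8.3 − 2200·10.3 = 0 → T = 40587.5/(12.2·0.374607) = 8880.89 ≈ 8881 lb.
ΣF_x = 0: A_x − T·cos22° = 0 → A_x = 8880.89 × 0.927184 = 8234 lb.
ΣF_y = 0: A_y + T·sin22° − 1150 − 1100 − 2200 = 0 → A_y = 4450 − 8880.89 × 0.374607 = 1123 lb.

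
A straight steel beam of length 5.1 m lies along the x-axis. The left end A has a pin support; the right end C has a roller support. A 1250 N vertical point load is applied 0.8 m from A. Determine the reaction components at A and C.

ΣM about A: C_y·5.1 − 1250·0.8 = 0 → C_y = 1000/5.1 = 196.078 ≈ 196.1 N.
ΣF_y = 0: A_y + 196.078 − 1250 = 0 → A_y = 1054 N.
ΣF_x = 0: no horizontal applied forces, so A_x = 0.

A_x = 0, A_y = 1054 N, C_y = 196.1 N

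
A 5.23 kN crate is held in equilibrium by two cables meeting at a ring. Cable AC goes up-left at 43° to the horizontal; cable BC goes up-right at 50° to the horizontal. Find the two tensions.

T_AC = 3.366 kN, T_BC = 3.830 kN

ΣF_x = 0: −T_AC·cos43° + T_BC·cos50° = 0 → T_BC = 1.13778·T_AC.
ΣF_y = 0: T_AC·sin43° + T_BC·sin50° = 5.23.
Substitute: T_AC·(0.681998 + 1.13778·0.766044) = 5.23 → T_AC = 3.3664 ≈ 3.366 kN.
Then T_BC = 1.13778 × 3.3664 = 3.830 kN.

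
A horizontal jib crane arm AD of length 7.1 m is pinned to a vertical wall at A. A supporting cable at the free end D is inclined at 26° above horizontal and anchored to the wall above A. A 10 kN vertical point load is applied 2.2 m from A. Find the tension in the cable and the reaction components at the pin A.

ΣM about A: T·sin26°·7.1 − 10·2.2 = 0 → T = 22/(7.1·0.438371) = 7.06842 ≈ 7.068 kN.
ΣF_x = 0: A_x − T·cos26° = 0 → A_x = 7.06842 × 0.898794 = 6.353 kN.
ΣF_y = 0: A_y + T·sin26° − 10 = 0 → A_y = 10 − 7.06842 × 0.438371 = 6.901 kN.

T = 7.068 kN, A_x = 6.353 kN, A_y = 6.901 kN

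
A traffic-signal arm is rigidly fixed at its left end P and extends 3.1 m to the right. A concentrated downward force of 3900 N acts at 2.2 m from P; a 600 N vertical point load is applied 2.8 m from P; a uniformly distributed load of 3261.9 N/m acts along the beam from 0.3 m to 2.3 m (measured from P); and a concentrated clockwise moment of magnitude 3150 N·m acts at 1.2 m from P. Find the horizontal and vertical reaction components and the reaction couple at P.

Resultant of the distributed load: 3261.9 × 2 = 6523.8 N at 1.3 m from P.
ΣF_x = 0: P_x = 0.
ΣF_y = 0: P_y − 3900 − 600 − 3261.9·2 = 0 → P_y = 11020 N.
ΣM about P: M_P − 3900·2.2 − 600·2.8 − (3261.9·2)·1.3 − 3150 = 0 → M_P = 21890 N·m.

P_x = 0, P_y = 11020 N, M_P = 21890 N·m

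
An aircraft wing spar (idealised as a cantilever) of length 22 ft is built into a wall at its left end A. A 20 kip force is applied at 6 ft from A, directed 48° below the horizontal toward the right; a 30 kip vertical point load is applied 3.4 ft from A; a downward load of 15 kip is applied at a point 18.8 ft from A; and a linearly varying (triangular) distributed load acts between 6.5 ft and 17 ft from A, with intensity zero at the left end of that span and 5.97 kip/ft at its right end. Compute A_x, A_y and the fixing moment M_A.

A_x = -13.38 kip, A_y = 91.21 kip, M_A = 896.3 kip·ft

Resultant of the triangular load: ½ × 5.97 × 10.5 = 31.3425 kip, acting at 13.5 ft from A (one-third of the span from the peak).
ΣF_x = 0: A_x + 20·cos48° = 0 → A_x = -13.38 kip.
ΣF_y = 0: A_y − 20·sin48° − 30 − 15 − ½·5.97·10.5 = 0 → A_y = 91.21 kip.
ΣM about A: M_A − 20·sin48°·6 − 30·3.4 − 15·18.8 − (½·5.97·10.5)·13.5 = 0 → M_A = 896.3 kip·ft.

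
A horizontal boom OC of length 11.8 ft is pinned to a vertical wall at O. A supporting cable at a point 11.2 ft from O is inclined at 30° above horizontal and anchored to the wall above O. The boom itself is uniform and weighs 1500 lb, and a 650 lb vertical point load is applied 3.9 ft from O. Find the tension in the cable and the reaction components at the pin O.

ΣM about O: T·sin30°·11.2 − 1500·5.9 − 650·3.9 = 0 → T = 11385/(11.2·0.5) = 2033.04 ≈ 2033 lb.
ΣF_x = 0: O_x − T·cos30° = 0 → O_x = 2033.04 × 0.866025 = 1761 lb.
ΣF_y = 0: O_y + T·sin30° − 1500 − 650 = 0 → O_y = 2150 − 2033.04 × 0.5 = 1133 lb.

T = 2033 lb, O_x = 1761 lb, O_y = 1133 lb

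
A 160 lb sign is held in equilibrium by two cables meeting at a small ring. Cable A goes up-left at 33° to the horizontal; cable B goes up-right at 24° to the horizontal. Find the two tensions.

T_A = 174.3 lb, T_B = 160.0 lb

ΣF_x = 0: −T_A·cos33° + T_B·cos24° = 0 → T_B = 0.918039·T_A.
ΣF_y = 0: T_A·sin33° + T_B·sin24° = 160.
Substitute: T_A·(0.544639 + 0.918039·0.406737) = 160 → T_A = 174.284 ≈ 174.3 lb.
Then T_B = 0.918039 × 174.284 = 160.0 lb.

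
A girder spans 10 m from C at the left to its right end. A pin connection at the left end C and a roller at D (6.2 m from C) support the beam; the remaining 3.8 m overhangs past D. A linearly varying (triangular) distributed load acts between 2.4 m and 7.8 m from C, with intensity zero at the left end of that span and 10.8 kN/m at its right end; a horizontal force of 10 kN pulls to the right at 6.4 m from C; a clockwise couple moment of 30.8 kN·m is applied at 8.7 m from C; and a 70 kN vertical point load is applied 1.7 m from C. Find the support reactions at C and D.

C_x = -10.00 kN, C_y = 46.78 kN, D_y = 52.38 kN

Resultant of the triangular load: ½ × 10.8 × 5.4 = 29.16 kN, acting at 6 m from C (one-third of the span from the peak).
ΣM about C: D_y·6.2 − (½·10.8·5.4)·6 − 30.8 − 70·1.7 = 0 → D_y = 324.76/6.2 = 52.3806 ≈ 52.38 kN.
ΣF_y = 0: C_y + 52.3806 − ½·10.8·5.4 − 70 = 0 → C_y = 46.78 kN.
ΣF_x = 0: C_x + 10 = 0 → C_x = -10.00 kN.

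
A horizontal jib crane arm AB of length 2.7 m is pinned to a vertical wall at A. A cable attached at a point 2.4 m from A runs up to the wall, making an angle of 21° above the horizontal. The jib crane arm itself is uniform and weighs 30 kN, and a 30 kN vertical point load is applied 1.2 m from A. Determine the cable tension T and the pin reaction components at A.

ΣM about A: T·sin21°·2.4 − 30·1.35 − 30·1.2 = 0 → T = 76.5/(2.4·0.358368) = 88.9449 ≈ 88.94 kN.
ΣF_x = 0: A_x − T·cos21° = 0 → A_x = 88.9449 × 0.93358 = 83.04 kN.
ΣF_y = 0: A_y + T·sin21° − 30 − 30 = 0 → A_y = 60 − 88.9449 × 0.358368 = 28.12 kN.

T = 88.94 kN, A_x = 83.04 kN, A_y = 28.12 kN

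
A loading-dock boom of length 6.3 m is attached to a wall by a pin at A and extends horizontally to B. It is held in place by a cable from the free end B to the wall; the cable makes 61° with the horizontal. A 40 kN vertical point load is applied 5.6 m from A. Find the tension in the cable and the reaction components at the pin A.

T = 40.65 kN, A_x = 19.71 kN, A_y = 4.444 kN

ΣM about A: T·sin61°·6.3 − 40·5.6 = 0 → T = 224/(6.3·0.87462) = 40.6526 ≈ 40.65 kN.
ΣF_x = 0: A_x − T·cos61° = 0 → A_x = 40.6526 × 0.48481 = 19.71 kN.
ΣF_y = 0: A_y + T·sin61° − 40 = 0 → A_y = 40 − 40.6526 × 0.87462 = 4.444 kN.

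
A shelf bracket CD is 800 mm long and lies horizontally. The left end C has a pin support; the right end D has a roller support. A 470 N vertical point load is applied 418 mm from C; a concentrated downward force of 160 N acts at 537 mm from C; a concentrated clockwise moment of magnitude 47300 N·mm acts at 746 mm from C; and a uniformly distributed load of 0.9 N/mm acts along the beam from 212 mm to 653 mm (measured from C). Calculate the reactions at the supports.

C_x = 0, C_y = 400.2 N, D_y = 626.7 N

Resultant of the distributed load: 0.9 × 441 = 396.9 N at 432.5 mm from C.
ΣM about C: D_y·800 − 470·418 − 160·537 − 47300 − (0.9·441)·432.5 = 0 → D_y = 501339.25/800 = 626.674 ≈ 626.7 N.
ΣF_y = 0: C_y + 626.674 − 470 − 160 − 0.9·441 = 0 → C_y = 400.2 N.
ΣF_x = 0: no horizontal applied forces, so C_x = 0.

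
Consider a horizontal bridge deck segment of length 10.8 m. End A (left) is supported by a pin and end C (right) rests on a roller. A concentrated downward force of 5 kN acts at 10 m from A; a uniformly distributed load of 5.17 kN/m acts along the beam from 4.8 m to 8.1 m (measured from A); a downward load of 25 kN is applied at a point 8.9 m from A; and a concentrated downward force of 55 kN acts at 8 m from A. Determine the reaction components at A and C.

Resultant of the distributed load: 5.17 × 3.3 = 17.061 kN at 6.45 m from A.
ΣM about A: C_y·10.8 − 5·10 − (5.17·3.3)·6.45 − 25·8.9 − 55·8 = 0 → C_y = 822.54345/10.8 = 76.1614 ≈ 76.16 kN.
ΣF_y = 0: A_y + 76.1614 − 5 − 5.17·3.3 − 25 − 55 = 0 → A_y = 25.90 kN.
ΣF_x = 0: no horizontal applied forces, so A_x = 0.

A_x = 0, A_y = 25.90 kN, C_y = 76.16 kN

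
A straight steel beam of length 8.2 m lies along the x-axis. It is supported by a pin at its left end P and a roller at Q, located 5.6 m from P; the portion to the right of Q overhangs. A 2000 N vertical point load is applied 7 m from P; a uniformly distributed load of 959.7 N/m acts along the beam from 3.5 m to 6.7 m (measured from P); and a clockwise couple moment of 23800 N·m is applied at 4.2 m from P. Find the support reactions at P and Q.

Resultant of the distributed load: 959.7 × 3.2 = 3071.04 N at 5.1 m from P.
Taking moments about P: Q_y·5.6 − 2000·7 − (959.7·3.2)·5.1 − 23800 = 0 → Q_y = 53462.304/5.6 = 9546.84 ≈ 9547 N.
ΣF_y = 0: P_y + 9546.84 − 2000 − 959.7·3.2 = 0 → P_y = -4476 N.
ΣF_x = 0: no horizontal applied forces, so P_x = 0.

P_x = 0, P_y = -4476 N, Q_y = 9547 N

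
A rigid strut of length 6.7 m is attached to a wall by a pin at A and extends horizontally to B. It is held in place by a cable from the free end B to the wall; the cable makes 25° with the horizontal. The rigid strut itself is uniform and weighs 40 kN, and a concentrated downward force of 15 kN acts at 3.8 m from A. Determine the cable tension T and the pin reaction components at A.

ΣM about A: T·sin25°·6.7 − 40·3.35 − 15·3.8 = 0 → T = 191/(6.7·0.422618) = 67.4544 ≈ 67.45 kN.
ΣF_x = 0: A_x − T·cos25° = 0 → A_x = 67.4544 × 0.906308 = 61.13 kN.
ΣF_y = 0: A_y + T·sin25° − 40 − 15 = 0 → A_y = 55 − 67.4544 × 0.422618 = 26.49 kN.

T = 67.45 kN, A_x = 61.13 kN, A_y = 26.49 kN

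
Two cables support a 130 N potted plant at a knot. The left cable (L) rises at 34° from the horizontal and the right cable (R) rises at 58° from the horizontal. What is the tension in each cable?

T_L = 68.93 N, T_R = 107.8 N

ΣF_x = 0: −T_L·cos34° + T_R·cos58° = 0 → T_R = 1.56446·T_L.
ΣF_y = 0: T_L·sin34° + T_R·sin58° = 130.
Substitute: T_L·(0.559193 + 1.56446·0.848048) = 130 → T_L = 68.9315 ≈ 68.93 N.
Then T_R = 1.56446 × 68.9315 = 107.8 N.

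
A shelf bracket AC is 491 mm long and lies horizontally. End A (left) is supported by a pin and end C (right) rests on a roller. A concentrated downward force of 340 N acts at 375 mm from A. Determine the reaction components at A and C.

A_x = 0, A_y = 80.33 N, C_y = 259.7 N

ΣM about A: C_y·491 − 340·375 = 0 → C_y = 127500/491 = 259.674 ≈ 259.7 N.
ΣF_y = 0: A_y + 259.674 − 340 = 0 → A_y = 80.33 N.
ΣF_x = 0: no horizontal applied forces, so A_x = 0.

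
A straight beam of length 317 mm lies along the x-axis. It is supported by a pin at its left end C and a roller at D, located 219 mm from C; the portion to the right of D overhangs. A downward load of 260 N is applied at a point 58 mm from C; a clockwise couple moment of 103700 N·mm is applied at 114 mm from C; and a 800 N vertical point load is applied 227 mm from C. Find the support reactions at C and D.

Moments about C: D_y·219 − 260·58 − 103700 − 800·227 = 0 → D_y = 300380/219 = 1371.6 ≈ 1372 N.
ΣF_y = 0: C_y + 1371.6 − 260 − 800 = 0 → C_y = -311.6 N.
ΣF_x = 0: no horizontal applied forces, so C_x = 0.

C_x = 0, C_y = -311.6 N, D_y = 1372 N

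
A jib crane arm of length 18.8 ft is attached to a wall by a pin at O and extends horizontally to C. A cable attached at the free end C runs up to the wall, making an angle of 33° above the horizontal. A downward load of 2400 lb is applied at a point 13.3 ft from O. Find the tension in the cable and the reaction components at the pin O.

T = 3117 lb, O_x = 2614 lb, O_y = 702.1 lb

ΣM about O: T·sin33°·18.8 − 2400·13.3 = 0 → T = 31920/(18.8·0.544639) = 3117.43 ≈ 3117 lb.
ΣF_x = 0: O_x − T·cos33° = 0 → O_x = 3117.43 × 0.838671 = 2614 lb.
ΣF_y = 0: O_y + T·sin33° − 2400 = 0 → O_y = 2400 − 3117.43 × 0.544639 = 702.1 lb.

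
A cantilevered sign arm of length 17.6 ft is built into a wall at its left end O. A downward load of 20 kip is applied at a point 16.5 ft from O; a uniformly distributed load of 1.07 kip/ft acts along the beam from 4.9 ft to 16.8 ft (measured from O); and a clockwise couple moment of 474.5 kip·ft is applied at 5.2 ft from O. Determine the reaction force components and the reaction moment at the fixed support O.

Resultant of the distributed load: 1.07 × 11.9 = 12.733 kip at 10.85 ft from O.
ΣF_x = 0: O_x = 0.
ΣF_y = 0: O_y − 20 − 1.07·11.9 = 0 → O_y = 32.73 kip.
ΣM about O: M_O − 20·16.5 − (1.07·11.9)·10.85 − 474.5 = 0 → M_O = 942.7 kip·ft.

O_x = 0, O_y = 32.73 kip, M_O = 942.7 kip·ft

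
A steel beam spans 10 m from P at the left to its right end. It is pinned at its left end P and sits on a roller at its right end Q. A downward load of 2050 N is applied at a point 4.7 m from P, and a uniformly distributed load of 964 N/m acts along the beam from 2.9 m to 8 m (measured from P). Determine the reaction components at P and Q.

P_x = 0, P_y = 3323 N, Q_y = 3643 N

Resultant of the distributed load: 964 × 5.1 = 4916.4 N at 5.45 m from P.
Moments about P: Q_y·10 − 2050·4.7 − (964·5.1)·5.45 = 0 → Q_y = 36429.38/10 = 3642.94 ≈ 3643 N.
ΣF_y = 0: P_y + 3642.94 − 2050 − 964·5.1 = 0 → P_y = 3323 N.
ΣF_x = 0: no horizontal applied forces, so P_x = 0.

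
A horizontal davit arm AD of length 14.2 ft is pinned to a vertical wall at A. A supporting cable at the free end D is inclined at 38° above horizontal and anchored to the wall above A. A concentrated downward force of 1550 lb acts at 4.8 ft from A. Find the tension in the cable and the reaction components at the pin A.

ΣM about A: T·sin38°·14.2 − 1550·4.8 = 0 → T = 7440/(14.2·0.615661) = 851.026 ≈ 851.0 lb.
ΣF_x = 0: A_x − T·cos38° = 0 → A_x = 851.026 × 0.788011 = 670.6 lb.
ΣF_y = 0: A_y + T·sin38° − 1550 = 0 → A_y = 1550 − 851.026 × 0.615661 = 1026 lb.

T = 851.0 lb, A_x = 670.6 lb, A_y = 1026 lb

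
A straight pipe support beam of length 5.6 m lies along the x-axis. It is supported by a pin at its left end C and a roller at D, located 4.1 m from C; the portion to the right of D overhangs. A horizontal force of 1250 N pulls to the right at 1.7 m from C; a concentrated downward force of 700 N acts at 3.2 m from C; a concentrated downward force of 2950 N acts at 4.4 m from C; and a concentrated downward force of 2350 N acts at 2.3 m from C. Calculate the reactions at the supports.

Moments about C: D_y·4.1 − 700·3.2 − 2950·4.4 − 2350·2.3 = 0 → D_y = 20625/4.1 = 5030.49 ≈ 5030 N.
ΣF_y = 0: C_y + 5030.49 − 700 − 2950 − 2350 = 0 → C_y = 969.5 N.
ΣF_x = 0: C_x + 1250 = 0 → C_x = -1250 N.

C_x = -1250 N, C_y = 969.5 N, D_y = 5030 N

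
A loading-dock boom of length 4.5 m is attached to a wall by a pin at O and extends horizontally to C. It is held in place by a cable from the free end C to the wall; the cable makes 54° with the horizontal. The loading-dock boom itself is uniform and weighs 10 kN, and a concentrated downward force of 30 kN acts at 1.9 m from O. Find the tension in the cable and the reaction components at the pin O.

T = 21.84 kN, O_x = 12.84 kN, O_y = 22.33 kN

ΣM about O: T·sin54°·4.5 − 10·2.25 − 30·1.9 = 0 → T = 79.5/(4.5·0.809017) = 21.8372 ≈ 21.84 kN.
ΣF_x = 0: O_x − T·cos54° = 0 → O_x = 21.8372 × 0.587785 = 12.84 kN.
ΣF_y = 0: O_y + T·sin54° − 10 − 30 = 0 → O_y = 40 − 21.8372 × 0.809017 = 22.33 kN.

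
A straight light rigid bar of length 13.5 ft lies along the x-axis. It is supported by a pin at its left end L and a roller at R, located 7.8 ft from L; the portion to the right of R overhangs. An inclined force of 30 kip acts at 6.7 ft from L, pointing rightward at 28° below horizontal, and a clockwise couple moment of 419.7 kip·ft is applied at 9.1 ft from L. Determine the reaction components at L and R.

Taking moments about L: R_y·7.8 − 30·sin28°·6.7 − 419.7 = 0 → R_y = 514.064/7.8 = 65.9056 ≈ 65.91 kip.
ΣF_y = 0: L_y + 65.9056 − 30·sin28° = 0 → L_y = -51.82 kip.
ΣF_x = 0: L_x + 30·cos28° = 0 → L_x = -26.49 kip.

L_x = -26.49 kip, L_y = -51.82 kip, R_y = 65.91 kip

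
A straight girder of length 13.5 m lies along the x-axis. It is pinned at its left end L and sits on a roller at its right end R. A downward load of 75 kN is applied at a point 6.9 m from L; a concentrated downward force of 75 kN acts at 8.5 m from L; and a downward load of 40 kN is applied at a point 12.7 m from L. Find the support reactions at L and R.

L_x = 0, L_y = 66.81 kN, R_y = 123.2 kN

Taking moments about L: R_y·13.5 − 75·6.9 − 75·8.5 − 40·12.7 = 0 → R_y = 1663/13.5 = 123.185 ≈ 123.2 kN.
ΣF_y = 0: L_y + 123.185 − 75 − 75 − 40 = 0 → L_y = 66.81 kN.
ΣF_x = 0: no horizontal applied forces, so L_x = 0.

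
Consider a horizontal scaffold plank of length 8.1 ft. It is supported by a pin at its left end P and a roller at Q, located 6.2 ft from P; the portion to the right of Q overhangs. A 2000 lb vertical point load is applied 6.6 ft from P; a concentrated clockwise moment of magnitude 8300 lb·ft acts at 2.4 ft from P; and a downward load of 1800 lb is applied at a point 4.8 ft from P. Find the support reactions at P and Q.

P_x = 0, P_y = -1061 lb, Q_y = 4861 lb

Moments about P: Q_y·6.2 − 2000·6.6 − 8300 − 1800·4.8 = 0 → Q_y = 30140/6.2 = 4861.29 ≈ 4861 lb.
ΣF_y = 0: P_y + 4861.29 − 2000 − 1800 = 0 → P_y = -1061 lb.
ΣF_x = 0: no horizontal applied forces, so P_x = 0.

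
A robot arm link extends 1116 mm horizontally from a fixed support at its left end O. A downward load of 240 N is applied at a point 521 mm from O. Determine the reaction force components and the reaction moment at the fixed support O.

O_x = 0, O_y = 240.0 N, M_O = 125000 N·mm

ΣF_x = 0: O_x = 0.
ΣF_y = 0: O_y − 240 = 0 → O_y = 240.0 N.
ΣM about O: M_O − 240·521 = 0 → M_O = 125000 N·mm.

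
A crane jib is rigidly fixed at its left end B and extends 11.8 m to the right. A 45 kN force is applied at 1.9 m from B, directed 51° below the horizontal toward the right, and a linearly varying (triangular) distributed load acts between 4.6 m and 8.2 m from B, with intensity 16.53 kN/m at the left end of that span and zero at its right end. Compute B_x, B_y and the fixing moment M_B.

Resultant of the triangular load: ½ × 16.53 × 3.6 = 29.754 kN, acting at 5.8 m from B (one-third of the span from the peak).
ΣF_x = 0: B_x + 45·cos51° = 0 → B_x = -28.32 kN.
ΣF_y = 0: B_y − 45·sin51° − ½·16.53·3.6 = 0 → B_y = 64.73 kN.
ΣM about B: M_B − 45·sin51°·1.9 − (½·16.53·3.6)·5.8 = 0 → M_B = 239.0 kN·m.

B_x = -28.32 kN, B_y = 64.73 kN, M_B = 239.0 kN·m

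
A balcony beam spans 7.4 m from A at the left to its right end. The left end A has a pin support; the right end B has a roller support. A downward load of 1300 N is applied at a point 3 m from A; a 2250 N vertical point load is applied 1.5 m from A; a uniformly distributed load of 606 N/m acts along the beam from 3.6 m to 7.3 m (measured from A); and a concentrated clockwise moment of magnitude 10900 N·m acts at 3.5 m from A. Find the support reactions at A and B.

Resultant of the distributed load: 606 × 3.7 = 2242.2 N at 5.45 m from A.
Moments about A: B_y·7.4 − 1300·3 − 2250·1.5 − (606·3.7)·5.45 − 10900 = 0 → B_y = 30394.99/7.4 = 4107.43 ≈ 4107 N.
ΣF_y = 0: A_y + 4107.43 − 1300 − 2250 − 606·3.7 = 0 → A_y = 1685 N.
ΣF_x = 0: no horizontal applied forces, so A_x = 0.

A_x = 0, A_y = 1685 N, B_y = 4107 N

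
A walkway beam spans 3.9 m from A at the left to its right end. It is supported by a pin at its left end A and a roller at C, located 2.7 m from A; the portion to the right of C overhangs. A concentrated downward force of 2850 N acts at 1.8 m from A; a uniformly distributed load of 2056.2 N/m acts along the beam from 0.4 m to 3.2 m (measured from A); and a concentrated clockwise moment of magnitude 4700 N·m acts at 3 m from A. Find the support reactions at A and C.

Resultant of the distributed load: 2056.2 × 2.8 = 5757.36 N at 1.8 m from A.
ΣM about A: C_y·2.7 − 2850·1.8 − (2056.2·2.8)·1.8 − 4700 = 0 → C_y = 20193.248/2.7 = 7478.98 ≈ 7479 N.
ΣF_y = 0: A_y + 7478.98 − 2850 − 2056.2·2.8 = 0 → A_y = 1128 N.
ΣF_x = 0: no horizontal applied forces, so A_x = 0.

A_x = 0, A_y = 1128 N, C_y = 7479 N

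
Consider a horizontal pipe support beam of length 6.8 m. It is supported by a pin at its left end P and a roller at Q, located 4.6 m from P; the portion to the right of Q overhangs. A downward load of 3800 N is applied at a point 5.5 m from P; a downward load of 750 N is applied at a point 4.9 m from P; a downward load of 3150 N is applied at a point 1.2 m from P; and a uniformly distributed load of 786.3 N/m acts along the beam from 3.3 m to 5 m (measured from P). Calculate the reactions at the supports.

P_x = 0, P_y = 1667 N, Q_y = 7370 N

Resultant of the distributed load: 786.3 × 1.7 = 1336.71 N at 4.15 m from P.
Taking moments about P: Q_y·4.6 − 3800·5.5 − 750·4.9 − 3150·1.2 − (786.3·1.7)·4.15 = 0 → Q_y = 33902.3465/4.6 = 7370.08 ≈ 7370 N.
ΣF_y = 0: P_y + 7370.08 − 3800 − 750 − 3150 − 786.3·1.7 = 0 → P_y = 1667 N.
ΣF_x = 0: no horizontal applied forces, so P_x = 0.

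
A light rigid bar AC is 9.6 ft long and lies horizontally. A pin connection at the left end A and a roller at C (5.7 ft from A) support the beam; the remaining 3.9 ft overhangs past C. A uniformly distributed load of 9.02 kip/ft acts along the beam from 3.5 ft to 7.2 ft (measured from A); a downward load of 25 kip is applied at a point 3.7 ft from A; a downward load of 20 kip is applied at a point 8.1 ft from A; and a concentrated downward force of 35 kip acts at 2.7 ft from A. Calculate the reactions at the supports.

A_x = 0, A_y = 20.82 kip, C_y = 92.55 kip

Resultant of the distributed load: 9.02 × 3.7 = 33.374 kip at 5.35 ft from A.
Moments about A: C_y·5.7 − (9.02·3.7)·5.35 − 25·3.7 − 20·8.1 − 35·2.7 = 0 → C_y = 527.5509/5.7 = 92.5528 ≈ 92.55 kip.
ΣF_y = 0: A_y + 92.5528 − 9.02·3.7 − 25 − 20 − 35 = 0 → A_y = 20.82 kip.
ΣF_x = 0: no horizontal applied forces, so A_x = 0.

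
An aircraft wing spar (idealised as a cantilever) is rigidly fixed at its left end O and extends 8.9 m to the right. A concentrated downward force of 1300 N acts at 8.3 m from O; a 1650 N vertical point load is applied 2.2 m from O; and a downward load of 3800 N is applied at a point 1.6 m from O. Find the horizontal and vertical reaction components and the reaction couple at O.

O_x = 0, O_y = 6750 N, M_O = 20500 N·m

ΣF_x = 0: O_x = 0.
ΣF_y = 0: O_y − 1300 − 1650 − 3800 = 0 → O_y = 6750 N.
ΣM about O: M_O − 1300·8.3 − 1650·2.2 − 3800·1.6 = 0 → M_O = 20500 N·m.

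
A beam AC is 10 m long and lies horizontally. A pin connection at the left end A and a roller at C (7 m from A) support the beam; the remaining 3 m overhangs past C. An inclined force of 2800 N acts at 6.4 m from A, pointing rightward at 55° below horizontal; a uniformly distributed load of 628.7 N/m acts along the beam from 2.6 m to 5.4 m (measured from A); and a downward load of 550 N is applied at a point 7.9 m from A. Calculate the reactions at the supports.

Resultant of the distributed load: 628.7 × 2.8 = 1760.36 N at 4 m from A.
Taking moments about A: C_y·7 − 2800·sin55°·6.4 − (628.7·2.8)·4 − 550·7.9 = 0 → C_y = 26065.6/7 = 3723.66 ≈ 3724 N.
ΣF_y = 0: A_y + 3723.66 − 2800·sin55° − 628.7·2.8 − 550 = 0 → A_y = 880.3 N.
ΣF_x = 0: A_x + 2800·cos55° = 0 → A_x = -1606 N.

A_x = -1606 N, A_y = 880.3 N, C_y = 3724 N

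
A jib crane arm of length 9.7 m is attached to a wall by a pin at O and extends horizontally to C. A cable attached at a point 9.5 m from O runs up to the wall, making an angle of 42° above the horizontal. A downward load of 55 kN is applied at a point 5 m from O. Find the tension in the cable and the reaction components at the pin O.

ΣM about O: T·sin42°·9.5 − 55·5 = 0 → T = 275/(9.5·0.669131) = 43.2611 ≈ 43.26 kN.
ΣF_x = 0: O_x − T·cos42° = 0 → O_x = 43.2611 × 0.743145 = 32.15 kN.
ΣF_y = 0: O_y + T·sin42° − 55 = 0 → O_y = 55 − 43.2611 × 0.669131 = 26.05 kN.

T = 43.26 kN, O_x = 32.15 kN, O_y = 26.05 kN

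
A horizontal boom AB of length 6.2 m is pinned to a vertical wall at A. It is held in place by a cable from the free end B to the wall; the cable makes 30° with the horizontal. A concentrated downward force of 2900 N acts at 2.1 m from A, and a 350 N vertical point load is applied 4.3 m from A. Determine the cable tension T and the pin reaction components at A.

T = 2450 N, A_x = 2122 N, A_y = 2025 N

ΣM about A: T·sin30°·6.2 − 2900·2.1 − 350·4.3 = 0 → T = 7595/(6.2·0.5) = 2450 N.
ΣF_x = 0: A_x − T·cos30° = 0 → A_x = 2450 × 0.866025 = 2122 N.
ΣF_y = 0: A_y + T·sin30° − 2900 − 350 = 0 → A_y = 3250 − 2450 × 0.5 = 2025 N.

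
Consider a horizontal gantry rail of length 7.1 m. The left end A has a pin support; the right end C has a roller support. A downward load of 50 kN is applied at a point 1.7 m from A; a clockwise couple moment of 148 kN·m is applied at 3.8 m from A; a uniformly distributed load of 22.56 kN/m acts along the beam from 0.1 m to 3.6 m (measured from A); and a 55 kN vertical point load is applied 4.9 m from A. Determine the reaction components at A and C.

A_x = 0, A_y = 92.61 kN, C_y = 91.35 kN

Resultant of the distributed load: 22.56 × 3.5 = 78.96 kN at 1.85 m from A.
Moments about A: C_y·7.1 − 50·1.7 − 148 − (22.56·3.5)·1.85 − 55·4.9 = 0 → C_y = 648.576/7.1 = 91.3487 ≈ 91.35 kN.
ΣF_y = 0: A_y + 91.3487 − 50 − 22.56·3.5 − 55 = 0 → A_y = 92.61 kN.
ΣF_x = 0: no horizontal applied forces, so A_x = 0.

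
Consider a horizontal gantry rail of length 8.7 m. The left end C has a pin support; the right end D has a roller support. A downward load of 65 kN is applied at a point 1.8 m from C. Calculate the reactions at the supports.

C_x = 0, C_y = 51.55 kN, D_y = 13.45 kN

ΣM about C: D_y·8.7 − 65·1.8 = 0 → D_y = 117/8.7 = 13.4483 ≈ 13.45 kN.
ΣF_y = 0: C_y + 13.4483 − 65 = 0 → C_y = 51.55 kN.
ΣF_x = 0: no horizontal applied forces, so C_x = 0.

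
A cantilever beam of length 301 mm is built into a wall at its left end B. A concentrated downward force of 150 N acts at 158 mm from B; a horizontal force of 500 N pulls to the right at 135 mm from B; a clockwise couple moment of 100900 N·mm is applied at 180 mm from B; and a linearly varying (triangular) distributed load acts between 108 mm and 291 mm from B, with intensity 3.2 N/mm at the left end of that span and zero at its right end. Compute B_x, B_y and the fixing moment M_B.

B_x = -500.0 N, B_y = 442.8 N, M_B = 174100 N·mm

Resultant of the triangular load: ½ × 3.2 × 183 = 292.8 N, acting at 169 mm from B (one-third of the span from the peak).
ΣF_x = 0: B_x + 500 = 0 → B_x = -500.0 N.
ΣF_y = 0: B_y − 150 − ½·3.2·183 = 0 → B_y = 442.8 N.
ΣM about B: M_B − 150·158 − 100900 − (½·3.2·183)·169 = 0 → M_B = 174100 N·mm.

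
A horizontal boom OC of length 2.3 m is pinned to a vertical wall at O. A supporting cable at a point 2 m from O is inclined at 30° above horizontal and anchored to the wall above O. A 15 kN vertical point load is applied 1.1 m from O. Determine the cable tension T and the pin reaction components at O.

T = 16.50 kN, O_x = 14.29 kN, O_y = 6.750 kN

ΣM about O: T·sin30°·2 − 15·1.1 = 0 → T = 16.5/(2·0.5) = 16.50 kN.
ΣF_x = 0: O_x − T·cos30° = 0 → O_x = 16.5 × 0.866025 = 14.29 kN.
ΣF_y = 0: O_y + T·sin30° − 15 = 0 → O_y = 15 − 16.5 × 0.5 = 6.750 kN.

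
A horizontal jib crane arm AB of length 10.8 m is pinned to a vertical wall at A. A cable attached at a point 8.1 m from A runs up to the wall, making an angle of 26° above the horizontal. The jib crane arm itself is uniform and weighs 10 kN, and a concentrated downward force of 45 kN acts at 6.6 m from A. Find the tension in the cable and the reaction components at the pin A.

ΣM about A: T·sin26°·8.1 − 10·5.4 − 45·6.6 = 0 → T = 351/(8.1·0.438371) = 98.8508 ≈ 98.85 kN.
ΣF_x = 0: A_x − T·cos26° = 0 → A_x = 98.8508 × 0.898794 = 88.85 kN.
ΣF_y = 0: A_y + T·sin26° − 10 − 45 = 0 → A_y = 55 − 98.8508 × 0.438371 = 11.67 kN.

T = 98.85 kN, A_x = 88.85 kN, A_y = 11.67 kN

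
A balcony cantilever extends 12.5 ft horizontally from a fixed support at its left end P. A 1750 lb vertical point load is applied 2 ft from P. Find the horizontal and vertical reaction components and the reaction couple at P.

ΣF_x = 0: P_x = 0.
ΣF_y = 0: P_y − 1750 = 0 → P_y = 1750 lb.
ΣM about P: M_P − 1750·2 = 0 → M_P = 3500 lb·ft.

P_x = 0, P_y = 1750 lb, M_P = 3500 lb·ft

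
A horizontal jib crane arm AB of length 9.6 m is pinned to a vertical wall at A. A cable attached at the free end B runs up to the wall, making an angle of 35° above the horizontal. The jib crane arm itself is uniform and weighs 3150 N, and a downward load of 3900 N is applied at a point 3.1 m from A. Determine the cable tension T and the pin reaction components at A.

ΣM about A: T·sin35°·9.6 − 3150·4.8 − 3900·3.1 = 0 → T = 27210/(9.6·0.573576) = 4941.59 ≈ 4942 N.
ΣF_x = 0: A_x − T·cos35° = 0 → A_x = 4941.59 × 0.819152 = 4048 N.
ΣF_y = 0: A_y + T·sin35° − 3150 − 3900 = 0 → A_y = 7050 − 4941.59 × 0.573576 = 4216 N.

T = 4942 N, A_x = 4048 N, A_y = 4216 N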